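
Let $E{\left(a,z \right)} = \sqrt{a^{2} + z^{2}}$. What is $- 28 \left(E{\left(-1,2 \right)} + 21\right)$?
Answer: $-588 - 28 \sqrt{5} \approx -650.61$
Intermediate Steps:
$- 28 \left(E{\left(-1,2 \right)} + 21\right) = - 28 \left(\sqrt{\left(-1\right)^{2} + 2^{2}} + 21\right) = - 28 \left(\sqrt{1 + 4} + 21\right) = - 28 \left(\sqrt{5} + 21\right) = - 28 \left(21 + \sqrt{5}\right) = -588 - 28 \sqrt{5}$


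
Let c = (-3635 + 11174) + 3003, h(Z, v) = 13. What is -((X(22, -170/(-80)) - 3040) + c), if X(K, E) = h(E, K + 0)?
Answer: -7515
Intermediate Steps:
X(K, E) = 13
c = 10542 (c = 7539 + 3003 = 10542)
-((X(22, -170/(-80)) - 3040) + c) = -((13 - 3040) + 10542) = -(-3027 + 10542) = -1*7515 = -7515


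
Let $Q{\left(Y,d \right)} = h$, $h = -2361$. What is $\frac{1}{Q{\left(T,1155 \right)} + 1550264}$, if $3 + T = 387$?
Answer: $\frac{1}{1547903} \approx 6.4604 \cdot 10^{-7}$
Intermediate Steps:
$T = 384$ ($T = -3 + 387 = 384$)
$Q{\left(Y,d \right)} = -2361$
$\frac{1}{Q{\left(T,1155 \right)} + 1550264} = \frac{1}{-2361 + 1550264} = \frac{1}{1547903}$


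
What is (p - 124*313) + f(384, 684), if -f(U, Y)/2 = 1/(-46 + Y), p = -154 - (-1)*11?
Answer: -12426646/319 ≈ -38955.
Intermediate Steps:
p = -143 (p = -154 - 1*(-11) = -154 + 11 = -143)
f(U, Y) = -2/(-46 + Y)
(p - 124*313) + f(384, 684) = (-143 - 124*313) - 2/(-46 + 684) = (-143 - 38812) - 2/638 = -38955 - 2*1/638 = -38955 - 1/319 = -12426646/319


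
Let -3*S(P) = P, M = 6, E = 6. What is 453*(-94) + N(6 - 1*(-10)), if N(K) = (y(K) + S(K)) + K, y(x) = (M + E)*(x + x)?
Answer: -126562/3 ≈ -42187.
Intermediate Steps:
y(x) = 24*x (y(x) = (6 + 6)*(x + x) = 12*(2*x) = 24*x)
S(P) = -P/3
N(K) = 74*K/3 (N(K) = (24*K - K/3) + K = 71*K/3 + K = 74*K/3)
453*(-94) + N(6 - 1*(-10)) = 453*(-94) + 74*(6 - 1*(-10))/3 = -42582 + 74*(6 + 10)/3 = -42582 + (74/3)*16 = -42582 + 1184/3 = -126562/3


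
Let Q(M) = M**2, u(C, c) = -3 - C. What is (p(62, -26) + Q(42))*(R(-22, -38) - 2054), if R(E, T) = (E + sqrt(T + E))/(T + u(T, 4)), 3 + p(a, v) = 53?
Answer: -11137960/3 - 3628*I*sqrt(15)/3 ≈ -3.7127e+6 - 4683.7*I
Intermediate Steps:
p(a, v) = 50 (p(a, v) = -3 + 53 = 50)
R(E, T) = -E/3 - sqrt(E + T)/3 (R(E, T) = (E + sqrt(T + E))/(T + (-3 - T)) = (E + sqrt(E + T))/(-3) = (E + sqrt(E + T))*(-1/3) = -E/3 - sqrt(E + T)/3)
(p(62, -26) + Q(42))*(R(-22, -38) - 2054) = (50 + 42**2)*((-1/3*(-22) - sqrt(-22 - 38)/3) - 2054) = (50 + 1764)*((22/3 - 2*I*sqrt(15)/3) - 2054) = 1814*((22/3 - 2*I*sqrt(15)/3) - 2054) = 1814*(-6140/3 - 2*I*sqrt(15)/3) = -11137960/3 - 3628*I*sqrt(15)/3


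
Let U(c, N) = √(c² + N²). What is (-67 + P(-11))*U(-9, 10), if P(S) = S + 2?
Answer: -76*√181 ≈ -1022.5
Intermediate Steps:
P(S) = 2 + S
U(c, N) = √(N² + c²)
(-67 + P(-11))*U(-9, 10) = (-67 + (2 - 11))*√(10² + (-9)²) = (-67 - 9)*√(100 + 81) = -76*√181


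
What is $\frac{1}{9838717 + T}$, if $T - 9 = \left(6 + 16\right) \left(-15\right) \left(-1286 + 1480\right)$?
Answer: $\frac{1}{9774706} \approx 1.023 \cdot 10^{-7}$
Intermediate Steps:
$T = -64011$ ($T = 9 + \left(6 + 16\right) \left(-15\right) \left(-1286 + 1480\right) = 9 + 22 \left(-15\right) 194 = 9 - 64020 = -64011$)
$\frac{1}{9838717 + T} = \frac{1}{9838717 - 64011} = \frac{1}{9774706}$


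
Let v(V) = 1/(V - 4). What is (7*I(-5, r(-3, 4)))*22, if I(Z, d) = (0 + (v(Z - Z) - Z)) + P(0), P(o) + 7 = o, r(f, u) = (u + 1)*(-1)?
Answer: -693/2 ≈ -346.50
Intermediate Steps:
r(f, u) = -1 - u (r(f, u) = (1 + u)*(-1) = -1 - u)
P(o) = -7 + o
v(V) = 1/(-4 + V)
I(Z, d) = -29/4 - Z (I(Z, d) = (0 + (1/(-4 + (Z - Z)) - Z)) + (-7 + 0) = (0 + (1/(-4 + 0) - Z)) - 7 = (0 + (1/(-4) - Z)) - 7 = (0 + (-1/4 - Z)) - 7 = (-1/4 - Z) - 7 = -29/4 - Z)
(7*I(-5, r(-3, 4)))*22 = (7*(-29/4 - 1*(-5)))*22 = (7*(-29/4 + 5))*22 = (7*(-9/4))*22 = -63/4*22 = -693/2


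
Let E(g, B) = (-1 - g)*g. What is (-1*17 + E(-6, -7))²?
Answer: 2209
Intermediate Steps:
E(g, B) = g*(-1 - g)
(-1*17 + E(-6, -7))² = (-1*17 - 1*(-6)*(1 - 6))² = (-17 - 1*(-6)*(-5))² = (-17 - 30)² = (-47)² = 2209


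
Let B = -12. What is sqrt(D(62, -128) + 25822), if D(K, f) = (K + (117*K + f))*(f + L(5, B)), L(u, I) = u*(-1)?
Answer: I*sqrt(930182) ≈ 964.46*I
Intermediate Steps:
L(u, I) = -u
D(K, f) = (-5 + f)*(f + 118*K) (D(K, f) = (K + (117*K + f))*(f - 1*5) = (K + (f + 117*K))*(f - 5) = (f + 118*K)*(-5 + f) = (-5 + f)*(f + 118*K))
sqrt(D(62, -128) + 25822) = sqrt(((-128)**2 - 590*62 - 5*(-128) + 118*62*(-128)) + 25822) = sqrt((16384 - 36580 + 640 - 936448) + 25822) = sqrt(-956004 + 25822) = sqrt(-930182) = I*sqrt(930182)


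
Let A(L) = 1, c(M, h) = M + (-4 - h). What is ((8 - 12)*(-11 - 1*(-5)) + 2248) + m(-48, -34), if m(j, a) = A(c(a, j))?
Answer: 2273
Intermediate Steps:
c(M, h) = -4 + M - h
m(j, a) = 1
((8 - 12)*(-11 - 1*(-5)) + 2248) + m(-48, -34) = ((8 - 12)*(-11 - 1*(-5)) + 2248) + 1 = (-4*(-11 + 5) + 2248) + 1 = (-4*(-6) + 2248) + 1 = (24 + 2248) + 1 = 2272 + 1 = 2273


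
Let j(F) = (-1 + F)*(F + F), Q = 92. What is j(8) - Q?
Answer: 20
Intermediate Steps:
j(F) = 2*F*(-1 + F) (j(F) = (-1 + F)*(2*F) = 2*F*(-1 + F))
j(8) - Q = 2*8*(-1 + 8) - 1*92 = 2*8*7 - 92 = 112 - 92 = 20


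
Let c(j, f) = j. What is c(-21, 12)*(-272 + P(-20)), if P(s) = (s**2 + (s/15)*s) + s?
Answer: -2828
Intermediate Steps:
P(s) = s + 16*s**2/15 (P(s) = (s**2 + (s*(1/15))*s) + s = (s**2 + (s/15)*s) + s = (s**2 + s**2/15) + s = 16*s**2/15 + s = s + 16*s**2/15)
c(-21, 12)*(-272 + P(-20)) = -21*(-272 + (1/15)*(-20)*(15 + 16*(-20))) = -21*(-272 + (1/15)*(-20)*(15 - 320)) = -21*(-272 + (1/15)*(-20)*(-305)) = -21*(-272 + 1220/3) = -21*404/3 = -2828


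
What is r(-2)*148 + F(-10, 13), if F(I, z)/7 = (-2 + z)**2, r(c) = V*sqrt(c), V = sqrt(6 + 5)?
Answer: 847 + 148*I*sqrt(22) ≈ 847.0 + 694.18*I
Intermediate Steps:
V = sqrt(11) ≈ 3.3166
r(c) = sqrt(11)*sqrt(c)
F(I, z) = 7*(-2 + z)**2
r(-2)*148 + F(-10, 13) = (sqrt(11)*sqrt(-2))*148 + 7*(-2 + 13)**2 = (sqrt(11)*(I*sqrt(2)))*148 + 7*11**2 = (I*sqrt(22))*148 + 7*121 = 148*I*sqrt(22) + 847 = 847 + 148*I*sqrt(22)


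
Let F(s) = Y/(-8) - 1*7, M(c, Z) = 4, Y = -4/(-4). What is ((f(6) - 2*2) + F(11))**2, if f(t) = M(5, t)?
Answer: 3249/64 ≈ 50.766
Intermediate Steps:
Y = 1 (Y = -4*(-1/4) = 1)
f(t) = 4
F(s) = -57/8 (F(s) = 1/(-8) - 1*7 = 1*(-1/8) - 7 = -1/8 - 7 = -57/8)
((f(6) - 2*2) + F(11))**2 = ((4 - 2*2) - 57/8)**2 = ((4 - 4) - 57/8)**2 = (0 - 57/8)**2 = (-57/8)**2 = 3249/64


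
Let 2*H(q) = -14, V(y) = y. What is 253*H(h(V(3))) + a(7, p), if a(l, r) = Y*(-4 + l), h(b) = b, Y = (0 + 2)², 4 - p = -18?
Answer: -1759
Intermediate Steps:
p = 22 (p = 4 - 1*(-18) = 4 + 18 = 22)
Y = 4 (Y = 2² = 4)
H(q) = -7 (H(q) = (½)*(-14) = -7)
a(l, r) = -16 + 4*l (a(l, r) = 4*(-4 + l) = -16 + 4*l)
253*H(h(V(3))) + a(7, p) = 253*(-7) + (-16 + 4*7) = -1771 + (-16 + 28) = -1771 + 12 = -1759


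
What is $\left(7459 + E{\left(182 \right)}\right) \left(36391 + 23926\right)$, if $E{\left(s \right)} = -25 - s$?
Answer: $437418884$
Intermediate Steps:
$\left(7459 + E{\left(182 \right)}\right) \left(36391 + 23926\right) = \left(7459 - 207\right) \left(36391 + 23926\right) = \left(7459 - 207\right) 60317 = 7252 \cdot 60317 = 437418884$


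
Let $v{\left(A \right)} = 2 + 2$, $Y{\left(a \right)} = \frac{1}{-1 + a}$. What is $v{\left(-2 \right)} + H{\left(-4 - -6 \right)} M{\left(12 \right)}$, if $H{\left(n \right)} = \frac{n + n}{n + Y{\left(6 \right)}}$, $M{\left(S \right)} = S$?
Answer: $\frac{284}{11} \approx 25.818$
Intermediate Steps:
$v{\left(A \right)} = 4$
$H{\left(n \right)} = \frac{2 n}{\frac{1}{5} + n}$ ($H{\left(n \right)} = \frac{n + n}{n + \frac{1}{-1 + 6}} = \frac{2 n}{n + \frac{1}{5}} = \frac{2 n}{\frac{1}{5} + n}$)
$v{\left(-2 \right)} + H{\left(-4 - -6 \right)} M{\left(12 \right)} = 4 + \frac{10 \left(-4 - -6\right)}{1 + 5 \left(-4 - -6\right)} 12 = 4 + \frac{10 \left(-4 + 6\right)}{1 + 5 \left(-4 + 6\right)} 12 = 4 + 10 \cdot 2 \frac{1}{1 + 5 \cdot 2} \cdot 12 = 4 + 10 \cdot 2 \frac{1}{1 + 10} \cdot 12 = 4 + 10 \cdot 2 \cdot \frac{1}{11} \cdot 12 = 4 + \frac{20}{11} \cdot 12 = 4 + \frac{240}{11} = \frac{284}{11}$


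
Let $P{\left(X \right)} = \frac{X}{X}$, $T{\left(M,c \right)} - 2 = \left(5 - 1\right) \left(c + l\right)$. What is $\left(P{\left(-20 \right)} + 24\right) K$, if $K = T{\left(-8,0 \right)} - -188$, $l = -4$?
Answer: $4350$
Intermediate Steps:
$T{\left(M,c \right)} = -14 + 4 c$ ($T{\left(M,c \right)} = 2 + \left(5 - 1\right) \left(c - 4\right) = 2 + 4 \left(-4 + c\right) = 2 + \left(-16 + 4 c\right) = -14 + 4 c$)
$P{\left(X \right)} = 1$
$K = 174$ ($K = \left(-14 + 4 \cdot 0\right) - -188 = \left(-14 + 0\right) + 188 = -14 + 188 = 174$)
$\left(P{\left(-20 \right)} + 24\right) K = \left(1 + 24\right) 174 = 25 \cdot 174 = 4350$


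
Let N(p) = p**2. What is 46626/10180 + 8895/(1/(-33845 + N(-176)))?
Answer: -129895529637/5090 ≈ -2.5520e+7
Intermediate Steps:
46626/10180 + 8895/(1/(-33845 + N(-176))) = 46626/10180 + 8895/(1/(-33845 + (-176)**2)) = 46626*(1/10180) + 8895/(1/(-33845 + 30976)) = 23313/5090 + 8895/(1/(-2869)) = 23313/5090 + 8895/(-1/2869) = 23313/5090 + 8895*(-2869) = 23313/5090 - 25519755 = -129895529637/5090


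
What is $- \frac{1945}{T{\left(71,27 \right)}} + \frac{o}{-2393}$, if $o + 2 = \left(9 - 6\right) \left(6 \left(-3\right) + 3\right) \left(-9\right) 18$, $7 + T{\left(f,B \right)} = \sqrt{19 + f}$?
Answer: $- \frac{32879503}{98113} - \frac{5835 \sqrt{10}}{41} \approx -785.17$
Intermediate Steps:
$T{\left(f,B \right)} = -7 + \sqrt{19 + f}$
$o = 7288$ ($o = -2 + \left(9 - 6\right) \left(6 \left(-3\right) + 3\right) \left(-9\right) 18 = -2 + 3 \left(-18 + 3\right) \left(-9\right) 18 = -2 + 3 \left(-15\right) \left(-9\right) 18 = -2 + \left(-45\right) \left(-9\right) 18 = -2 + 405 \cdot 18 = -2 + 7290 = 7288$)
$- \frac{1945}{T{\left(71,27 \right)}} + \frac{o}{-2393} = - \frac{1945}{-7 + \sqrt{19 + 71}} + \frac{7288}{-2393} = - \frac{1945}{-7 + \sqrt{90}} + 7288 \left(- \frac{1}{2393}\right) = - \frac{1945}{-7 + 3 \sqrt{10}} - \frac{7288}{2393} = - \frac{7288}{2393} - \frac{1945}{-7 + 3 \sqrt{10}}$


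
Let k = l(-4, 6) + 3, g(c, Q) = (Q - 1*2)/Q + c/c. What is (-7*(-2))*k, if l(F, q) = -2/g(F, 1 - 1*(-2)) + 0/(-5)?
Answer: 21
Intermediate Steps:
g(c, Q) = 1 + (-2 + Q)/Q (g(c, Q) = (Q - 2)/Q + 1 = (-2 + Q)/Q + 1 = 1 + (-2 + Q)/Q)
l(F, q) = -3/2 (l(F, q) = -2/(2 - 2/(1 - 1*(-2))) + 0/(-5) = -2/(2 - 2/(1 + 2)) + 0*(-⅕) = -2/(2 - 2/3) + 0 = -2/(2 - 2*⅓) + 0 = -2/(2 - ⅔) + 0 = -2/4/3 + 0 = -2*¾ + 0 = -3/2 + 0 = -3/2)
k = 3/2 (k = -3/2 + 3 = 3/2 ≈ 1.5000)
(-7*(-2))*k = -7*(-2)*(3/2) = 14*(3/2) = 21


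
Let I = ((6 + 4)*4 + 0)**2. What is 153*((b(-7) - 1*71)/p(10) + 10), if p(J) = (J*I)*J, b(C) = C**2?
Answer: 122398317/80000 ≈ 1530.0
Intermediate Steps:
I = 1600 (I = (10*4 + 0)**2 = (40 + 0)**2 = 40**2 = 1600)
p(J) = 1600*J**2 (p(J) = (J*1600)*J = (1600*J)*J = 1600*J**2)
153*((b(-7) - 1*71)/p(10) + 10) = 153*(((-7)**2 - 1*71)/((1600*10**2)) + 10) = 153*((49 - 71)/((1600*100)) + 10) = 153*(-22/160000 + 10) = 153*(-22*1/160000 + 10) = 153*(-11/80000 + 10) = 153*(799989/80000) = 122398317/80000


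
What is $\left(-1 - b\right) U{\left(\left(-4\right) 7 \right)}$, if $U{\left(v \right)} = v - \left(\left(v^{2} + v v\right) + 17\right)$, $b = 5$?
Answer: $9678$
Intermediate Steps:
$U{\left(v \right)} = -17 + v - 2 v^{2}$ ($U{\left(v \right)} = v - \left(\left(v^{2} + v^{2}\right) + 17\right) = v - \left(2 v^{2} + 17\right) = v - \left(17 + 2 v^{2}\right) = -17 + v - 2 v^{2}$)
$\left(-1 - b\right) U{\left(\left(-4\right) 7 \right)} = \left(-1 - 5\right) \left(-17 - 28 - 2 \left(\left(-4\right) 7\right)^{2}\right) = \left(-1 - 5\right) \left(-17 - 28 - 2 \left(-28\right)^{2}\right) = - 6 \left(-17 - 28 - 1568\right) = \left(-6\right) \left(-1613\right) = 9678$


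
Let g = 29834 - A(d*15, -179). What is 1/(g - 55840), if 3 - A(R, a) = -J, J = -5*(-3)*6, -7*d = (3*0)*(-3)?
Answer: -1/26099 ≈ -3.8316e-5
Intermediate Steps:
d = 0 (d = -3*0*(-3)/7 = -0*(-3) = -⅐*0 = 0)
J = 90 (J = 15*6 = 90)
A(R, a) = 93 (A(R, a) = 3 - (-1)*90 = 3 - 1*(-90) = 3 + 90 = 93)
g = 29741 (g = 29834 - 1*93 = 29834 - 93 = 29741)
1/(g - 55840) = 1/(29741 - 55840) = 1/(-26099) = -1/26099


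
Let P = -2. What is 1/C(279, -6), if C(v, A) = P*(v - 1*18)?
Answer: -1/522 ≈ -0.0019157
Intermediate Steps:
C(v, A) = 36 - 2*v (C(v, A) = -2*(v - 1*18) = -2*(v - 18) = -2*(-18 + v) = 36 - 2*v)
1/C(279, -6) = 1/(36 - 2*279) = 1/(36 - 558) = 1/(-522) = -1/522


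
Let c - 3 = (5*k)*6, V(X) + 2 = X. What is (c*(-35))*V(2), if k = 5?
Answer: 0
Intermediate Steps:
V(X) = -2 + X
c = 153 (c = 3 + (5*5)*6 = 3 + 25*6 = 3 + 150 = 153)
(c*(-35))*V(2) = (153*(-35))*(-2 + 2) = -5355*0 = 0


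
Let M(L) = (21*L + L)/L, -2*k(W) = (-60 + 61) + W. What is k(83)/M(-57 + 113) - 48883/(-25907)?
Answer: -6334/284977 ≈ -0.022226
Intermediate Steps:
k(W) = -½ - W/2 (k(W) = -((-60 + 61) + W)/2 = -(1 + W)/2 = -½ - W/2)
M(L) = 22 (M(L) = (22*L)/L = 22)
k(83)/M(-57 + 113) - 48883/(-25907) = (-½ - ½*83)/22 - 48883/(-25907) = (-½ - 83/2)*(1/22) - 48883*(-1/25907) = -42*1/22 + 48883/25907 = -21/11 + 48883/25907 = -6334/284977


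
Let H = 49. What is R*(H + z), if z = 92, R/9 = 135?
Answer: 171315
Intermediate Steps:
R = 1215 (R = 9*135 = 1215)
R*(H + z) = 1215*(49 + 92) = 1215*141 = 171315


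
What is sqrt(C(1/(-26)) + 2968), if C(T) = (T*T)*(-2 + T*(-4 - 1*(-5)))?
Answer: sqrt(1356303390)/676 ≈ 54.479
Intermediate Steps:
C(T) = T**2*(-2 + T) (C(T) = T**2*(-2 + T*(-4 + 5)) = T**2*(-2 + T*1) = T**2*(-2 + T))
sqrt(C(1/(-26)) + 2968) = sqrt((1/(-26))**2*(-2 + 1/(-26)) + 2968) = sqrt((-1/26)**2*(-2 - 1/26) + 2968) = sqrt((1/676)*(-53/26) + 2968) = sqrt(-53/17576 + 2968) = sqrt(52165515/17576) = sqrt(1356303390)/676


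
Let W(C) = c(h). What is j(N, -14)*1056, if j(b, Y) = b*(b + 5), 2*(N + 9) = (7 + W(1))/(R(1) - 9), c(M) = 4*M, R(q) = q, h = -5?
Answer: 220473/8 ≈ 27559.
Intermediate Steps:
W(C) = -20 (W(C) = 4*(-5) = -20)
N = -131/16 (N = -9 + ((7 - 20)/(1 - 9))/2 = -9 + (-13/(-8))/2 = -9 + (-13*(-⅛))/2 = -9 + (½)*(13/8) = -9 + 13/16 = -131/16 ≈ -8.1875)
j(b, Y) = b*(5 + b)
j(N, -14)*1056 = -131*(5 - 131/16)/16*1056 = -131/16*(-51/16)*1056 = (6681/256)*1056 = 220473/8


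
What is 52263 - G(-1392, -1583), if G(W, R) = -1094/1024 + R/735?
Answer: 19668824701/376320 ≈ 52266.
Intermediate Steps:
G(W, R) = -547/512 + R/735 (G(W, R) = -1094*1/1024 + R*(1/735) = -547/512 + R/735)
52263 - G(-1392, -1583) = 52263 - (-547/512 + (1/735)*(-1583)) = 52263 - (-547/512 - 1583/735) = 52263 - 1*(-1212541/376320) = 52263 + 1212541/376320 = 19668824701/376320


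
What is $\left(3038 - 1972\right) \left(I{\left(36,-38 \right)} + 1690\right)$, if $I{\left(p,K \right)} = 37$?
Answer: $1840982$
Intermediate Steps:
$\left(3038 - 1972\right) \left(I{\left(36,-38 \right)} + 1690\right) = \left(3038 - 1972\right) \left(37 + 1690\right) = 1066 \cdot 1727 = 1840982$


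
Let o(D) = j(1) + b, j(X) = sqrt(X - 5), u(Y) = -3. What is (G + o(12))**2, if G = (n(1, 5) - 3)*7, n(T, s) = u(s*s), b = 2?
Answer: 1596 - 160*I ≈ 1596.0 - 160.0*I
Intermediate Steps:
j(X) = sqrt(-5 + X)
o(D) = 2 + 2*I (o(D) = sqrt(-5 + 1) + 2 = sqrt(-4) + 2 = 2*I + 2 = 2 + 2*I)
n(T, s) = -3
G = -42 (G = (-3 - 3)*7 = -6*7 = -42)
(G + o(12))**2 = (-42 + (2 + 2*I))**2 = (-40 + 2*I)**2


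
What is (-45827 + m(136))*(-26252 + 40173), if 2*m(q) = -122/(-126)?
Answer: -80381816861/126 ≈ -6.3795e+8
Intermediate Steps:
m(q) = 61/126 (m(q) = (-122/(-126))/2 = (-122*(-1/126))/2 = (½)*(61/63) = 61/126)
(-45827 + m(136))*(-26252 + 40173) = (-45827 + 61/126)*(-26252 + 40173) = -5774141/126*13921 = -80381816861/126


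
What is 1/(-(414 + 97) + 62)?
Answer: -1/449 ≈ -0.0022272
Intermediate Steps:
1/(-(414 + 97) + 62) = 1/(-1*511 + 62) = 1/(-511 + 62) = 1/(-449) = -1/449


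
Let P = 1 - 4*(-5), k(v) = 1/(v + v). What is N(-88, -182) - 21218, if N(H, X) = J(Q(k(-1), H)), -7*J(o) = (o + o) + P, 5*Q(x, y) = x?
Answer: -742734/35 ≈ -21221.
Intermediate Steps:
k(v) = 1/(2*v)
Q(x, y) = x/5
P = 21 (P = 1 + 20 = 21)
J(o) = -3 - 2*o/7 (J(o) = -((o + o) + 21)/7 = -(2*o + 21)/7 = -(21 + 2*o)/7 = -3 - 2*o/7)
N(H, X) = -104/35 (N(H, X) = -3 - 2*(1/2)/(-1)/35 = -3 - 2*(1/2)*(-1)/35 = -3 - 2*(-1)/(35*2) = -3 - 2/7*(-1/10) = -3 + 1/35 = -104/35)
N(-88, -182) - 21218 = -104/35 - 21218 = -742734/35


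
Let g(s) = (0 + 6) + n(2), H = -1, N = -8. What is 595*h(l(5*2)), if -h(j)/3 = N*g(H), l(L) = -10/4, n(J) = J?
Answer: 114240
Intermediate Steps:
g(s) = 8 (g(s) = (0 + 6) + 2 = 6 + 2 = 8)
l(L) = -5/2 (l(L) = -10*¼ = -5/2)
h(j) = 192 (h(j) = -(-24)*8 = -3*(-64) = 192)
595*h(l(5*2)) = 595*192 = 114240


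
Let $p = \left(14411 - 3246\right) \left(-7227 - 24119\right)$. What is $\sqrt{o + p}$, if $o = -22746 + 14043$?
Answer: $i \sqrt{349986793} \approx 18708.0 i$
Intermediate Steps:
$o = -8703$
$p = -349978090$ ($p = 11165 \left(-31346\right) = -349978090$)
$\sqrt{o + p} = \sqrt{-8703 - 349978090} = \sqrt{-349986793} = i \sqrt{349986793}$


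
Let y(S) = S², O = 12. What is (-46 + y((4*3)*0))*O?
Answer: -552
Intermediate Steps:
(-46 + y((4*3)*0))*O = (-46 + ((4*3)*0)²)*12 = (-46 + (12*0)²)*12 = (-46 + 0²)*12 = (-46 + 0)*12 = -46*12 = -552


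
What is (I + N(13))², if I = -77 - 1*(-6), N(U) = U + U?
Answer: 2025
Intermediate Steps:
N(U) = 2*U
I = -71 (I = -77 + 6 = -71)
(I + N(13))² = (-71 + 2*13)² = (-71 + 26)² = (-45)² = 2025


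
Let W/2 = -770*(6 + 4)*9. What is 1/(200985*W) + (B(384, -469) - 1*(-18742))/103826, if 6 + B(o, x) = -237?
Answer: 257658890937587/1446115574673000 ≈ 0.17817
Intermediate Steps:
B(o, x) = -243 (B(o, x) = -6 - 237 = -243)
W = -138600 (W = 2*(-770*(6 + 4)*9) = 2*(-7700*9) = 2*(-770*90) = 2*(-69300) = -138600)
1/(200985*W) + (B(384, -469) - 1*(-18742))/103826 = 1/(200985*(-138600)) + (-243 - 1*(-18742))/103826 = (1/200985)*(-1/138600) + (-243 + 18742)*(1/103826) = -1/27856521000 + 18499*(1/103826) = -1/27856521000 + 18499/103826 = 257658890937587/1446115574673000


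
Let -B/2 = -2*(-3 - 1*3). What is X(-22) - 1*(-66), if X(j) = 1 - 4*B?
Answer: 163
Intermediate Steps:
B = -24 (B = -(-4)*(-3 - 1*3) = -(-4)*(-3 - 3) = -(-4)*(-6) = -2*12 = -24)
X(j) = 97 (X(j) = 1 - 4*(-24) = 1 + 96 = 97)
X(-22) - 1*(-66) = 97 - 1*(-66) = 97 + 66 = 163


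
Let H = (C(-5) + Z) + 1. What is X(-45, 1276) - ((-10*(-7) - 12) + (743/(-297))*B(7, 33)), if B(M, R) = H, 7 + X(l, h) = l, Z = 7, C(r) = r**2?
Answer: -247/9 ≈ -27.444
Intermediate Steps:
H = 33 (H = ((-5)**2 + 7) + 1 = (25 + 7) + 1 = 32 + 1 = 33)
X(l, h) = -7 + l
B(M, R) = 33
X(-45, 1276) - ((-10*(-7) - 12) + (743/(-297))*B(7, 33)) = (-7 - 45) - ((-10*(-7) - 12) + (743/(-297))*33) = -52 - ((70 - 12) + (743*(-1/297))*33) = -52 - (58 - 743/297*33) = -52 - (58 - 743/9) = -52 - 1*(-221/9) = -52 + 221/9 = -247/9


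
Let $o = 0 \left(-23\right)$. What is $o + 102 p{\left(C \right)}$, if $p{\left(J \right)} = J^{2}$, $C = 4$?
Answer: $1632$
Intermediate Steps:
$o = 0$
$o + 102 p{\left(C \right)} = 0 + 102 \cdot 4^{2} = 0 + 102 \cdot 16 = 0 + 1632 = 1632$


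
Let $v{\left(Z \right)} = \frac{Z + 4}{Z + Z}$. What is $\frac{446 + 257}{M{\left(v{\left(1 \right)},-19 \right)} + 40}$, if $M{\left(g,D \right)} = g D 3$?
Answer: $- \frac{1406}{205} \approx -6.8585$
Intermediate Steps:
$v{\left(Z \right)} = \frac{4 + Z}{2 Z}$
$M{\left(g,D \right)} = 3 D g$ ($M{\left(g,D \right)} = D g 3 = 3 D g$)
$\frac{446 + 257}{M{\left(v{\left(1 \right)},-19 \right)} + 40} = \frac{446 + 257}{3 \left(-19\right) \frac{4 + 1}{2 \cdot 1} + 40} = \frac{703}{3 \left(-19\right) \frac{1}{2} \cdot 1 \cdot 5 + 40} = \frac{703}{3 \left(-19\right) \frac{5}{2} + 40} = \frac{703}{- \frac{285}{2} + 40} = \frac{703}{- \frac{205}{2}} = 703 \left(- \frac{2}{205}\right) = - \frac{1406}{205}$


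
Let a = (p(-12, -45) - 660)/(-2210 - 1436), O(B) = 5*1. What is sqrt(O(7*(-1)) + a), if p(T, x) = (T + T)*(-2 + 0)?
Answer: sqrt(17174483)/1823 ≈ 2.2733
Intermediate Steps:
O(B) = 5
p(T, x) = -4*T (p(T, x) = (2*T)*(-2) = -4*T)
a = 306/1823 (a = (-4*(-12) - 660)/(-2210 - 1436) = (48 - 660)/(-3646) = -612*(-1/3646) = 306/1823 ≈ 0.16786)
sqrt(O(7*(-1)) + a) = sqrt(5 + 306/1823) = sqrt(9421/1823) = sqrt(17174483)/1823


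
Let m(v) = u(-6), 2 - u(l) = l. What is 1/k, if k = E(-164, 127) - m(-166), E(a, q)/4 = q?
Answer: 1/500 ≈ 0.0020000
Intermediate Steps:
u(l) = 2 - l
m(v) = 8 (m(v) = 2 - 1*(-6) = 2 + 6 = 8)
E(a, q) = 4*q
k = 500 (k = 4*127 - 1*8 = 508 - 8 = 500)
1/k = 1/500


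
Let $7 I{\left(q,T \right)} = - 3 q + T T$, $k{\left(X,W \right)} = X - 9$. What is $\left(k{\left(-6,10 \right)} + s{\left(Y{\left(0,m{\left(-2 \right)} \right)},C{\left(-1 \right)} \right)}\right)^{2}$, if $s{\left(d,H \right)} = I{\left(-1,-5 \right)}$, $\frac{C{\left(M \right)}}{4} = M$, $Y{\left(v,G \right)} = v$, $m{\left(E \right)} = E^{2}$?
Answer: $121$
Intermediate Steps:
$k{\left(X,W \right)} = -9 + X$
$I{\left(q,T \right)} = - \frac{3 q}{7} + \frac{T^{2}}{7}$ ($I{\left(q,T \right)} = \frac{- 3 q + T T}{7} = \frac{- 3 q + T^{2}}{7} = \frac{T^{2} - 3 q}{7} = - \frac{3 q}{7} + \frac{T^{2}}{7}$)
$C{\left(M \right)} = 4 M$
$s{\left(d,H \right)} = 4$ ($s{\left(d,H \right)} = \left(- \frac{3}{7}\right) \left(-1\right) + \frac{\left(-5\right)^{2}}{7} = \frac{3}{7} + \frac{1}{7} \cdot 25 = \frac{3}{7} + \frac{25}{7} = 4$)
$\left(k{\left(-6,10 \right)} + s{\left(Y{\left(0,m{\left(-2 \right)} \right)},C{\left(-1 \right)} \right)}\right)^{2} = \left(\left(-9 - 6\right) + 4\right)^{2} = \left(-15 + 4\right)^{2} = \left(-11\right)^{2} = 121$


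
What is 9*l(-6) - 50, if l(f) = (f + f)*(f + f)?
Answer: 1246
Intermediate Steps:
l(f) = 4*f² (l(f) = (2*f)*(2*f) = 4*f²)
9*l(-6) - 50 = 9*(4*(-6)²) - 50 = 9*(4*36) - 50 = 9*144 - 50 = 1296 - 50 = 1246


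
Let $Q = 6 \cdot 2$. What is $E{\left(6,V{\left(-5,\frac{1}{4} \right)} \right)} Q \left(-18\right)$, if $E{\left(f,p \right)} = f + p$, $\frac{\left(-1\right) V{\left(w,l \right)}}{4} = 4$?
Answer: $2160$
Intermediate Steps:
$V{\left(w,l \right)} = -16$ ($V{\left(w,l \right)} = \left(-4\right) 4 = -16$)
$Q = 12$
$E{\left(6,V{\left(-5,\frac{1}{4} \right)} \right)} Q \left(-18\right) = \left(6 - 16\right) 12 \left(-18\right) = \left(-10\right) 12 \left(-18\right) = \left(-120\right) \left(-18\right) = 2160$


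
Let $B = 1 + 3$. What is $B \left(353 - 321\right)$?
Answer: $128$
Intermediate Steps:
$B = 4$
$B \left(353 - 321\right) = 4 \left(353 - 321\right) = 4 \cdot 32 = 128$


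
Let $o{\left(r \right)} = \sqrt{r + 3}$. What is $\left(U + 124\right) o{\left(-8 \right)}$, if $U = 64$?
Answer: $188 i \sqrt{5} \approx 420.38 i$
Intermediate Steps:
$o{\left(r \right)} = \sqrt{3 + r}$
$\left(U + 124\right) o{\left(-8 \right)} = \left(64 + 124\right) \sqrt{3 - 8} = 188 \sqrt{-5} = 188 i \sqrt{5}$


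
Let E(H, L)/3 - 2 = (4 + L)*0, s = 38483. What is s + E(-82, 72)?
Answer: 38489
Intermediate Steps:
E(H, L) = 6 (E(H, L) = 6 + 3*((4 + L)*0) = 6 + 3*0 = 6 + 0 = 6)
s + E(-82, 72) = 38483 + 6 = 38489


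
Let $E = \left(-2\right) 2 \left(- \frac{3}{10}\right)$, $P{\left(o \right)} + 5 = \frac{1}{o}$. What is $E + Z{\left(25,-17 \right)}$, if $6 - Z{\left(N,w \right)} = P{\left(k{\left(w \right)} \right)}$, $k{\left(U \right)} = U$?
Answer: $\frac{1042}{85} \approx 12.259$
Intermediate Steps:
$P{\left(o \right)} = -5 + \frac{1}{o}$
$Z{\left(N,w \right)} = 11 - \frac{1}{w}$ ($Z{\left(N,w \right)} = 6 - \left(-5 + \frac{1}{w}\right) = 6 + \left(5 - \frac{1}{w}\right) = 11 - \frac{1}{w}$)
$E = \frac{6}{5}$ ($E = - 4 \left(\left(-3\right) \frac{1}{10}\right) = \left(-4\right) \left(- \frac{3}{10}\right) = \frac{6}{5} \approx 1.2$)
$E + Z{\left(25,-17 \right)} = \frac{6}{5} + \left(11 - \frac{1}{-17}\right) = \frac{6}{5} + \left(11 - - \frac{1}{17}\right) = \frac{6}{5} + \left(11 + \frac{1}{17}\right) = \frac{6}{5} + \frac{188}{17} = \frac{1042}{85}$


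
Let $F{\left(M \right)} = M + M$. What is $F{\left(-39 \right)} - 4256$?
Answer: $-4334$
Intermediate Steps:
$F{\left(M \right)} = 2 M$
$F{\left(-39 \right)} - 4256 = 2 \left(-39\right) - 4256 = -78 - 4256 = -4334$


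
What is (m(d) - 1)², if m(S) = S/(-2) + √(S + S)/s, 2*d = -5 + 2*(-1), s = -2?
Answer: (3 - 2*I*√7)²/16 ≈ -1.1875 - 1.9843*I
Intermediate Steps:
d = -7/2 (d = (-5 + 2*(-1))/2 = (-5 - 2)/2 = (½)*(-7) = -7/2 ≈ -3.5000)
m(S) = -S/2 - √2*√S/2 (m(S) = S/(-2) + √(S + S)/(-2) = S*(-½) + √(2*S)*(-½) = -S/2 + (√2*√S)*(-½) = -S/2 - √2*√S/2)
(m(d) - 1)² = ((-½*(-7/2) - √2*√(-7/2)/2) - 1)² = ((7/4 - √2*I*√14/2/2) - 1)² = ((7/4 - I*√7/2) - 1)² = (¾ - I*√7/2)²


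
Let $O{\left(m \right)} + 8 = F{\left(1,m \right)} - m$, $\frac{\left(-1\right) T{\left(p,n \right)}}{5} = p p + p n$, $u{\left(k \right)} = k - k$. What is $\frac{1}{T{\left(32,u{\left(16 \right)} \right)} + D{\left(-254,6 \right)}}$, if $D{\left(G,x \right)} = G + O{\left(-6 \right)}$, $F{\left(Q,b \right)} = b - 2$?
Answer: $- \frac{1}{5384} \approx -0.00018574$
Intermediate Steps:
$u{\left(k \right)} = 0$
$F{\left(Q,b \right)} = -2 + b$ ($F{\left(Q,b \right)} = b - 2 = -2 + b$)
$T{\left(p,n \right)} = - 5 p^{2} - 5 n p$ ($T{\left(p,n \right)} = - 5 \left(p p + p n\right) = - 5 \left(p^{2} + n p\right) = - 5 p^{2} - 5 n p$)
$O{\left(m \right)} = -10$ ($O{\left(m \right)} = -8 + \left(\left(-2 + m\right) - m\right) = -8 - 2 = -10$)
$D{\left(G,x \right)} = -10 + G$ ($D{\left(G,x \right)} = G - 10 = -10 + G$)
$\frac{1}{T{\left(32,u{\left(16 \right)} \right)} + D{\left(-254,6 \right)}} = \frac{1}{\left(-5\right) 32 \left(0 + 32\right) - 264} = \frac{1}{\left(-5\right) 32 \cdot 32 - 264} = \frac{1}{-5120 - 264} = \frac{1}{-5384} = - \frac{1}{5384}$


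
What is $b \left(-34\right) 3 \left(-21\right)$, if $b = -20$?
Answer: $-42840$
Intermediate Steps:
$b \left(-34\right) 3 \left(-21\right) = \left(-20\right) \left(-34\right) 3 \left(-21\right) = 680 \left(-63\right) = -42840$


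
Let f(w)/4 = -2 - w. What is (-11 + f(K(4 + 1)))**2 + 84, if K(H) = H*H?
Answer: 14245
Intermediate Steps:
K(H) = H**2
f(w) = -8 - 4*w (f(w) = 4*(-2 - w) = -8 - 4*w)
(-11 + f(K(4 + 1)))**2 + 84 = (-11 + (-8 - 4*(4 + 1)**2))**2 + 84 = (-11 + (-8 - 4*5**2))**2 + 84 = (-11 + (-8 - 4*25))**2 + 84 = (-11 + (-8 - 100))**2 + 84 = (-11 - 108)**2 + 84 = (-119)**2 + 84 = 14161 + 84 = 14245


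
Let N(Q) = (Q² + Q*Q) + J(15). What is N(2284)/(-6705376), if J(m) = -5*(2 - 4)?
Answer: -5216661/3352688 ≈ -1.5560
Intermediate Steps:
J(m) = 10 (J(m) = -5*(-2) = 10)
N(Q) = 10 + 2*Q² (N(Q) = (Q² + Q*Q) + 10 = (Q² + Q²) + 10 = 2*Q² + 10 = 10 + 2*Q²)
N(2284)/(-6705376) = (10 + 2*2284²)/(-6705376) = (10 + 2*5216656)*(-1/6705376) = (10 + 10433312)*(-1/6705376) = 10433322*(-1/6705376) = -5216661/3352688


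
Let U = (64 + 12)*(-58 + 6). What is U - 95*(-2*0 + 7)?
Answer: -4617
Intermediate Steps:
U = -3952 (U = 76*(-52) = -3952)
U - 95*(-2*0 + 7) = -3952 - 95*(-2*0 + 7) = -3952 - 95*(0 + 7) = -3952 - 95*7 = -3952 - 665 = -4617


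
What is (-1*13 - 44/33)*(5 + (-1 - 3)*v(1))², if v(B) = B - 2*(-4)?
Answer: -41323/3 ≈ -13774.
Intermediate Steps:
v(B) = 8 + B (v(B) = B + 8 = 8 + B)
(-1*13 - 44/33)*(5 + (-1 - 3)*v(1))² = (-1*13 - 44/33)*(5 + (-1 - 3)*(8 + 1))² = (-13 - 44*1/33)*(5 - 4*9)² = (-13 - 4/3)*(5 - 36)² = -43/3*(-31)² = -43/3*961 = -41323/3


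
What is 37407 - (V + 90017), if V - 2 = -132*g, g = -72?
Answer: -62116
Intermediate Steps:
V = 9506 (V = 2 - 132*(-72) = 2 + 9504 = 9506)
37407 - (V + 90017) = 37407 - (9506 + 90017) = 37407 - 1*99523 = 37407 - 99523 = -62116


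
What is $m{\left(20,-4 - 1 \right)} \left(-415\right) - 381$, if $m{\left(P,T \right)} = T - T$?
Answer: $-381$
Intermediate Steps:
$m{\left(P,T \right)} = 0$
$m{\left(20,-4 - 1 \right)} \left(-415\right) - 381 = 0 \left(-415\right) - 381 = 0 - 381 = -381$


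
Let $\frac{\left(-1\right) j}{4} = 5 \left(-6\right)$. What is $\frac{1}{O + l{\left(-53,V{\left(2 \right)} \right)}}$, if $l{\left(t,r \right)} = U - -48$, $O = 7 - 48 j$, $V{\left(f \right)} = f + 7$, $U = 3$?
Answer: $- \frac{1}{5702} \approx -0.00017538$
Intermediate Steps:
$j = 120$ ($j = - 4 \cdot 5 \left(-6\right) = \left(-4\right) \left(-30\right) = 120$)
$V{\left(f \right)} = 7 + f$
$O = -5753$ ($O = 7 - 5760 = -5753$)
$l{\left(t,r \right)} = 51$ ($l{\left(t,r \right)} = 3 - -48 = 3 + 48 = 51$)
$\frac{1}{O + l{\left(-53,V{\left(2 \right)} \right)}} = \frac{1}{-5753 + 51} = \frac{1}{-5702} = - \frac{1}{5702}$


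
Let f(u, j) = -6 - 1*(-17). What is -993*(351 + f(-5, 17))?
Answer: -359466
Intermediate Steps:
f(u, j) = 11 (f(u, j) = -6 + 17 = 11)
-993*(351 + f(-5, 17)) = -993*(351 + 11) = -993*362 = -359466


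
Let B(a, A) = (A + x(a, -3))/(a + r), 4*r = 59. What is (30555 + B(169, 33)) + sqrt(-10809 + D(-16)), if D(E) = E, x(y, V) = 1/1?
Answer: 22458061/735 + 5*I*sqrt(433) ≈ 30555.0 + 104.04*I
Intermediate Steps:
x(y, V) = 1
r = 59/4 (r = (1/4)*59 = 59/4 ≈ 14.750)
B(a, A) = (1 + A)/(59/4 + a) (B(a, A) = (A + 1)/(a + 59/4) = (1 + A)/(59/4 + a))
(30555 + B(169, 33)) + sqrt(-10809 + D(-16)) = (30555 + 4*(1 + 33)/(59 + 4*169)) + sqrt(-10809 - 16) = (30555 + 4*34/(59 + 676)) + sqrt(-10825) = (30555 + 4*34/735) + 5*I*sqrt(433) = (30555 + 4*(1/735)*34) + 5*I*sqrt(433) = (30555 + 136/735) + 5*I*sqrt(433) = 22458061/735 + 5*I*sqrt(433)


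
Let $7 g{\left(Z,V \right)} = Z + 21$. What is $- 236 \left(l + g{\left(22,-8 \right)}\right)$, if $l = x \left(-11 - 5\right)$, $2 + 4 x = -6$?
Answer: $- \frac{63012}{7} \approx -9001.7$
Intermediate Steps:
$x = -2$ ($x = - \frac{1}{2} + \frac{1}{4} \left(-6\right) = - \frac{1}{2} - \frac{3}{2} = -2$)
$g{\left(Z,V \right)} = 3 + \frac{Z}{7}$ ($g{\left(Z,V \right)} = \frac{Z + 21}{7} = \frac{21 + Z}{7} = 3 + \frac{Z}{7}$)
$l = 32$ ($l = - 2 \left(-11 - 5\right) = \left(-2\right) \left(-16\right) = 32$)
$- 236 \left(l + g{\left(22,-8 \right)}\right) = - 236 \left(32 + \left(3 + \frac{1}{7} \cdot 22\right)\right) = - 236 \left(32 + \left(3 + \frac{22}{7}\right)\right) = - 236 \left(32 + \frac{43}{7}\right) = \left(-236\right) \frac{267}{7} = - \frac{63012}{7}$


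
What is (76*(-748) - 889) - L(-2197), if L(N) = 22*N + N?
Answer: -7206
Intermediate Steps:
L(N) = 23*N
(76*(-748) - 889) - L(-2197) = (76*(-748) - 889) - 23*(-2197) = (-56848 - 889) - 1*(-50531) = -57737 + 50531 = -7206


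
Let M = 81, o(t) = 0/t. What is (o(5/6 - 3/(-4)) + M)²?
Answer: 6561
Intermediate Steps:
o(t) = 0
(o(5/6 - 3/(-4)) + M)² = (0 + 81)² = 81² = 6561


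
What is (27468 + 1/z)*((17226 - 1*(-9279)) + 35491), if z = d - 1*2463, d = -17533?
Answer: 8512827718373/4999 ≈ 1.7029e+9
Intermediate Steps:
z = -19996 (z = -17533 - 1*2463 = -17533 - 2463 = -19996)
(27468 + 1/z)*((17226 - 1*(-9279)) + 35491) = (27468 + 1/(-19996))*((17226 - 1*(-9279)) + 35491) = (27468 - 1/19996)*((17226 + 9279) + 35491) = 549250127*(26505 + 35491)/19996 = (549250127/19996)*61996 = 8512827718373/4999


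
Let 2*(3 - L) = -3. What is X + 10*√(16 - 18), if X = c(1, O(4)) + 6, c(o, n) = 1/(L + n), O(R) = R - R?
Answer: 56/9 + 10*I*√2 ≈ 6.2222 + 14.142*I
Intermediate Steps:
O(R) = 0
L = 9/2 (L = 3 - ½*(-3) = 3 + 3/2 = 9/2 ≈ 4.5000)
c(o, n) = 1/(9/2 + n)
X = 56/9 (X = 2/(9 + 2*0) + 6 = 2/(9 + 0) + 6 = 2/9 + 6 = 56/9 ≈ 6.2222)
X + 10*√(16 - 18) = 56/9 + 10*√(16 - 18) = 56/9 + 10*√(-2) = 56/9 + 10*(I*√2) = 56/9 + 10*I*√2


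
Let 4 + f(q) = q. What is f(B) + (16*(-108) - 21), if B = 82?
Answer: -1671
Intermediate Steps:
f(q) = -4 + q
f(B) + (16*(-108) - 21) = (-4 + 82) + (16*(-108) - 21) = 78 + (-1728 - 21) = 78 - 1749 = -1671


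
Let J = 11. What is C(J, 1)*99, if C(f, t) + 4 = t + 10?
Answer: 693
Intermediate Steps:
C(f, t) = 6 + t (C(f, t) = -4 + (t + 10) = -4 + (10 + t) = 6 + t)
C(J, 1)*99 = (6 + 1)*99 = 7*99 = 693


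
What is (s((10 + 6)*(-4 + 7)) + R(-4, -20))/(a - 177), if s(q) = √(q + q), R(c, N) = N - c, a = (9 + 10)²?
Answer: -2/23 + √6/46 ≈ -0.033707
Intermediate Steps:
a = 361 (a = 19² = 361)
s(q) = √2*√q (s(q) = √(2*q) = √2*√q)
(s((10 + 6)*(-4 + 7)) + R(-4, -20))/(a - 177) = (√2*√((10 + 6)*(-4 + 7)) + (-20 - 1*(-4)))/(361 - 177) = (√2*√(16*3) + (-20 + 4))/184 = (√2*√48 - 16)*(1/184) = (√2*(4*√3) - 16)*(1/184) = (4*√6 - 16)*(1/184) = (-16 + 4*√6)*(1/184) = -2/23 + √6/46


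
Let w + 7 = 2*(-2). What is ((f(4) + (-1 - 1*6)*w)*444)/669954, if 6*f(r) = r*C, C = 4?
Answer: 17686/334977 ≈ 0.052798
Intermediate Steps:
f(r) = 2*r/3 (f(r) = (r*4)/6 = (4*r)/6 = 2*r/3)
w = -11 (w = -7 + 2*(-2) = -7 - 4 = -11)
((f(4) + (-1 - 1*6)*w)*444)/669954 = (((⅔)*4 + (-1 - 1*6)*(-11))*444)/669954 = ((8/3 + (-1 - 6)*(-11))*444)*(1/669954) = ((8/3 - 7*(-11))*444)*(1/669954) = ((8/3 + 77)*444)*(1/669954) = ((239/3)*444)*(1/669954) = 35372*(1/669954) = 17686/334977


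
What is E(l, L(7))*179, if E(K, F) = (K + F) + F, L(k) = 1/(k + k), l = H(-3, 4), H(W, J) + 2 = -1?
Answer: -3580/7 ≈ -511.43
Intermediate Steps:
H(W, J) = -3 (H(W, J) = -2 - 1 = -3)
l = -3
L(k) = 1/(2*k)
E(K, F) = K + 2*F (E(K, F) = (F + K) + F = K + 2*F)
E(l, L(7))*179 = (-3 + 2*((½)/7))*179 = (-3 + 2*((½)*(⅐)))*179 = (-3 + 2*(1/14))*179 = (-3 + ⅐)*179 = -20/7*179 = -3580/7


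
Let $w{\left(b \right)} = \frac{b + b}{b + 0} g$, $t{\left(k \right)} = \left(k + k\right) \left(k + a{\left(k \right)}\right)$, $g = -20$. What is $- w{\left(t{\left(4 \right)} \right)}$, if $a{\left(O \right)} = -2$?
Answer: $40$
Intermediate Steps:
$t{\left(k \right)} = 2 k \left(-2 + k\right)$ ($t{\left(k \right)} = \left(k + k\right) \left(k - 2\right) = 2 k \left(-2 + k\right)$)
$w{\left(b \right)} = -40$ ($w{\left(b \right)} = \frac{b + b}{b + 0} \left(-20\right) = \frac{2 b}{b} \left(-20\right) = 2 \left(-20\right) = -40$)
$- w{\left(t{\left(4 \right)} \right)} = \left(-1\right) \left(-40\right) = 40$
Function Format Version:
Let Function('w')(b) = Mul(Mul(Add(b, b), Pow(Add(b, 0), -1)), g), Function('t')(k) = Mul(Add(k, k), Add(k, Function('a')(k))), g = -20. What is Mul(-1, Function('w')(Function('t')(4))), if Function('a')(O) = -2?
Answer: 40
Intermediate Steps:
Function('t')(k) = Mul(2, k, Add(-2, k)) (Function('t')(k) = Mul(Add(k, k), Add(k, -2)) = Mul(Mul(2, k), Add(-2, k)) = Mul(2, k, Add(-2, k)))
Function('w')(b) = -40 (Function('w')(b) = Mul(Mul(Add(b, b), Pow(Add(b, 0), -1)), -20) = Mul(Mul(Mul(2, b), Pow(b, -1)), -20) = Mul(2, -20) = -40)
Mul(-1, Function('w')(Function('t')(4))) = Mul(-1, -40) = 40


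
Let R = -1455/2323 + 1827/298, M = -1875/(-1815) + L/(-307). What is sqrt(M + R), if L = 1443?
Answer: sqrt(10040689503090512810)/2337741758 ≈ 1.3555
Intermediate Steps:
M = -136228/37147 (M = -1875/(-1815) + 1443/(-307) = -1875*(-1/1815) + 1443*(-1/307) = 125/121 - 1443/307 = -136228/37147 ≈ -3.6673)
R = 3810531/692254 (R = -1455*1/2323 + 1827*(1/298) = -1455/2323 + 1827/298 = 3810531/692254 ≈ 5.5045)
sqrt(M + R) = sqrt(-136228/37147 + 3810531/692254) = sqrt(47245417145/25715159338) = sqrt(10040689503090512810)/2337741758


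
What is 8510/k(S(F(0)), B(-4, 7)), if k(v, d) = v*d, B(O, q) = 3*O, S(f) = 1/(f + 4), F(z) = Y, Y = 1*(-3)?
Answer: -4255/6 ≈ -709.17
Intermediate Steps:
Y = -3
F(z) = -3
S(f) = 1/(4 + f)
k(v, d) = d*v
8510/k(S(F(0)), B(-4, 7)) = 8510/(((3*(-4))/(4 - 3))) = 8510/((-12/1)) = 8510/((-12*1)) = 8510/(-12) = 8510*(-1/12) = -4255/6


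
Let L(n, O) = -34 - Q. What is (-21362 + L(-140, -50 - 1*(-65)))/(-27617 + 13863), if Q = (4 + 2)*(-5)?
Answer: 10683/6877 ≈ 1.5534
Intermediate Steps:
Q = -30 (Q = 6*(-5) = -30)
L(n, O) = -4 (L(n, O) = -34 - 1*(-30) = -34 + 30 = -4)
(-21362 + L(-140, -50 - 1*(-65)))/(-27617 + 13863) = (-21362 - 4)/(-27617 + 13863) = -21366/(-13754) = -21366*(-1/13754) = 10683/6877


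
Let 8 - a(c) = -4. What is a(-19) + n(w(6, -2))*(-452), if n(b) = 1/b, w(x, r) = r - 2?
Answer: 125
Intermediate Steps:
a(c) = 12 (a(c) = 8 - 1*(-4) = 8 + 4 = 12)
w(x, r) = -2 + r
n(b) = 1/b
a(-19) + n(w(6, -2))*(-452) = 12 - 452/(-2 - 2) = 12 - 452/(-4) = 12 - ¼*(-452) = 12 + 113 = 125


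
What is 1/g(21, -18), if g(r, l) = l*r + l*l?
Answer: -1/54 ≈ -0.018519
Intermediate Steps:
g(r, l) = l**2 + l*r (g(r, l) = l*r + l**2 = l**2 + l*r)
1/g(21, -18) = 1/(-18*(-18 + 21)) = 1/(-18*3) = 1/(-54) = -1/54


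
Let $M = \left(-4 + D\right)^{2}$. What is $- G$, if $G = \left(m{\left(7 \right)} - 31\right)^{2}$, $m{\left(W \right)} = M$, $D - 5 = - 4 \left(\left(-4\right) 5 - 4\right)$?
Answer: $-87946884$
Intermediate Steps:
$D = 101$ ($D = 5 - 4 \left(\left(-4\right) 5 - 4\right) = 5 - 4 \left(-20 - 4\right) = 5 - -96 = 5 + 96 = 101$)
$M = 9409$ ($M = \left(-4 + 101\right)^{2} = 97^{2} = 9409$)
$m{\left(W \right)} = 9409$
$G = 87946884$ ($G = \left(9409 - 31\right)^{2} = 9378^{2} = 87946884$)
$- G = \left(-1\right) 87946884 = -87946884$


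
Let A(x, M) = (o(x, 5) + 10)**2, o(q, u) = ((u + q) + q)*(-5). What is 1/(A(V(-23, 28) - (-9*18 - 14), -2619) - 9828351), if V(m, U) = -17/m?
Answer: -529/3518607654 ≈ -1.5034e-7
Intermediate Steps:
o(q, u) = -10*q - 5*u (o(q, u) = ((q + u) + q)*(-5) = (u + 2*q)*(-5) = -10*q - 5*u)
A(x, M) = (-15 - 10*x)**2 (A(x, M) = ((-10*x - 5*5) + 10)**2 = ((-10*x - 25) + 10)**2 = ((-25 - 10*x) + 10)**2 = (-15 - 10*x)**2)
1/(A(V(-23, 28) - (-9*18 - 14), -2619) - 9828351) = 1/(25*(3 + 2*(-17/(-23) - (-9*18 - 14)))**2 - 9828351) = 1/(25*(3 + 2*(-17*(-1/23) - (-162 - 14)))**2 - 9828351) = 1/(25*(3 + 2*(17/23 - 1*(-176)))**2 - 9828351) = 1/(25*(3 + 2*(17/23 + 176))**2 - 9828351) = 1/(25*(3 + 2*(4065/23))**2 - 9828351) = 1/(25*(3 + 8130/23)**2 - 9828351) = 1/(25*(8199/23)**2 - 9828351) = 1/(25*(67223601/529) - 9828351) = 1/(1680590025/529 - 9828351) = 1/(-3518607654/529) = -529/3518607654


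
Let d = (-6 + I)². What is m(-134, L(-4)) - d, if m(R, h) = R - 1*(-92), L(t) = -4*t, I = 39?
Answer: -1131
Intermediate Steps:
m(R, h) = 92 + R (m(R, h) = R + 92 = 92 + R)
d = 1089 (d = (-6 + 39)² = 33² = 1089)
m(-134, L(-4)) - d = (92 - 134) - 1*1089 = -42 - 1089 = -1131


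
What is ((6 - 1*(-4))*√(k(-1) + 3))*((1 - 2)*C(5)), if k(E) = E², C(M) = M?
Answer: -100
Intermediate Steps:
((6 - 1*(-4))*√(k(-1) + 3))*((1 - 2)*C(5)) = ((6 - 1*(-4))*√((-1)² + 3))*((1 - 2)*5) = ((6 + 4)*√(1 + 3))*(-1*5) = (10*√4)*(-5) = (10*2)*(-5) = 20*(-5) = -100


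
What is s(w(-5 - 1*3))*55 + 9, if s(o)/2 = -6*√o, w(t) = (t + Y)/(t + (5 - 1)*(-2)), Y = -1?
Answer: -486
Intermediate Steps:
w(t) = (-1 + t)/(-8 + t) (w(t) = (t - 1)/(t + (5 - 1)*(-2)) = (-1 + t)/(t + 4*(-2)) = (-1 + t)/(t - 8) = (-1 + t)/(-8 + t))
s(o) = -12*√o (s(o) = 2*(-6*√o) = -12*√o)
s(w(-5 - 1*3))*55 + 9 = -12*3*√(-1/(-8 + (-5 - 1*3)))*55 + 9 = -12*3*√(-1/(-8 + (-5 - 3)))*55 + 9 = -12*3*√(-1/(-8 - 8))*55 + 9 = -12*3*√(-1/(-16))*55 + 9 = -12*√(-1/16*(-9))*55 + 9 = -12*√(9/16)*55 + 9 = -12*¾*55 + 9 = -9*55 + 9 = -495 + 9 = -486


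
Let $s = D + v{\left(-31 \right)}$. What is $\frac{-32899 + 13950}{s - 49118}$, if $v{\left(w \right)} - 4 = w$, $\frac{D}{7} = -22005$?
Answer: $\frac{18949}{203180} \approx 0.093262$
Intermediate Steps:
$D = -154035$ ($D = 7 \left(-22005\right) = -154035$)
$v{\left(w \right)} = 4 + w$
$s = -154062$ ($s = -154035 + \left(4 - 31\right) = -154035 - 27 = -154062$)
$\frac{-32899 + 13950}{s - 49118} = \frac{-32899 + 13950}{-154062 - 49118} = - \frac{18949}{-203180} = \left(-18949\right) \left(- \frac{1}{203180}\right) = \frac{18949}{203180}$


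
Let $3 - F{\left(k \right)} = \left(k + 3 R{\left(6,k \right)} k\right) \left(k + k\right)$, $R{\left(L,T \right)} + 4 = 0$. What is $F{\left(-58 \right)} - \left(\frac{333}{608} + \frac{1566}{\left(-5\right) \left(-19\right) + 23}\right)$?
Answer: $\frac{2654426881}{35872} \approx 73997.0$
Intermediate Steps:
$R{\left(L,T \right)} = -4$ ($R{\left(L,T \right)} = -4 + 0 = -4$)
$F{\left(k \right)} = 3 + 22 k^{2}$ ($F{\left(k \right)} = 3 - \left(k + 3 \left(-4\right) k\right) \left(k + k\right) = 3 - \left(k - 12 k\right) 2 k = 3 - - 11 k 2 k = 3 - - 22 k^{2} = 3 + 22 k^{2}$)
$F{\left(-58 \right)} - \left(\frac{333}{608} + \frac{1566}{\left(-5\right) \left(-19\right) + 23}\right) = \left(3 + 22 \left(-58\right)^{2}\right) - \left(\frac{333}{608} + \frac{1566}{\left(-5\right) \left(-19\right) + 23}\right) = \left(3 + 22 \cdot 3364\right) - \left(\frac{333}{608} + \frac{1566}{95 + 23}\right) = \left(3 + 74008\right) - \left(\frac{333}{608} + \frac{1566}{118}\right) = 74011 - \frac{495711}{35872} = \frac{2654426881}{35872}$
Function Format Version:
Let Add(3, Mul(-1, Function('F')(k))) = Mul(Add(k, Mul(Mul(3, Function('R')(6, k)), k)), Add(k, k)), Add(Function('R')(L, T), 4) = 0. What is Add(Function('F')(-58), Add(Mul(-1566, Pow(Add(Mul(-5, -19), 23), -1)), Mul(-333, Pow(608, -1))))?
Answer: Rational(2654426881, 35872) ≈ 73997.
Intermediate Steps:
Function('R')(L, T) = -4 (Function('R')(L, T) = Add(-4, 0) = -4)
Function('F')(k) = Add(3, Mul(22, Pow(k, 2))) (Function('F')(k) = Add(3, Mul(-1, Mul(Add(k, Mul(Mul(3, -4), k)), Add(k, k)))) = Add(3, Mul(-1, Mul(Add(k, Mul(-12, k)), Mul(2, k)))) = Add(3, Mul(-1, Mul(Mul(-11, k), Mul(2, k)))) = Add(3, Mul(-1, Mul(-22, Pow(k, 2)))) = Add(3, Mul(22, Pow(k, 2))))
Add(Function('F')(-58), Add(Mul(-1566, Pow(Add(Mul(-5, -19), 23), -1)), Mul(-333, Pow(608, -1)))) = Add(Add(3, Mul(22, Pow(-58, 2))), Add(Mul(-1566, Pow(Add(Mul(-5, -19), 23), -1)), Mul(-333, Pow(608, -1)))) = Add(Add(3, Mul(22, 3364)), Add(Mul(-1566, Pow(Add(95, 23), -1)), Mul(-333, Rational(1, 608)))) = Add(Add(3, 74008), Add(Mul(-1566, Pow(118, -1)), Rational(-333, 608))) = Add(74011, Add(Mul(-1566, Rational(1, 118)), Rational(-333, 608))) = Add(74011, Add(Rational(-783, 59), Rational(-333, 608))) = Add(74011, Rational(-495711, 35872)) = Rational(2654426881, 35872)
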